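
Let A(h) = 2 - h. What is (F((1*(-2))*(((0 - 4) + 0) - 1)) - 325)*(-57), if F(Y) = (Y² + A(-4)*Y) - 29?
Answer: 11058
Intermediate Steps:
F(Y) = -29 + Y² + 6*Y (F(Y) = (Y² + (2 - 1*(-4))*Y) - 29 = (Y² + (2 + 4)*Y) - 29 = (Y² + 6*Y) - 29 = -29 + Y² + 6*Y)
(F((1*(-2))*(((0 - 4) + 0) - 1)) - 325)*(-57) = ((-29 + ((1*(-2))*(((0 - 4) + 0) - 1))² + 6*((1*(-2))*(((0 - 4) + 0) - 1))) - 325)*(-57) = ((-29 + (-2*((-4 + 0) - 1))² + 6*(-2*((-4 + 0) - 1))) - 325)*(-57) = ((-29 + (-2*(-4 - 1))² + 6*(-2*(-4 - 1))) - 325)*(-57) = ((-29 + (-2*(-5))² + 6*(-2*(-5))) - 325)*(-57) = ((-29 + 10² + 6*10) - 325)*(-57) = ((-29 + 100 + 60) - 325)*(-57) = (131 - 325)*(-57) = -194*(-57) = 11058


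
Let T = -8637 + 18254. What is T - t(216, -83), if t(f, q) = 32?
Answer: 9585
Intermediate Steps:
T = 9617
T - t(216, -83) = 9617 - 1*32 = 9617 - 32 = 9585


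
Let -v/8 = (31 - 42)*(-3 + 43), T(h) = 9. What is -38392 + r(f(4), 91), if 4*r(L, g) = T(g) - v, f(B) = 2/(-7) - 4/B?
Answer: -157079/4 ≈ -39270.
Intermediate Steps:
f(B) = -2/7 - 4/B (f(B) = 2*(-1/7) - 4/B = -2/7 - 4/B)
v = 3520 (v = -8*(31 - 42)*(-3 + 43) = -(-88)*40 = -8*(-440) = 3520)
r(L, g) = -3511/4 (r(L, g) = (9 - 1*3520)/4 = (9 - 3520)/4 = (1/4)*(-3511) = -3511/4)
-38392 + r(f(4), 91) = -38392 - 3511/4 = -157079/4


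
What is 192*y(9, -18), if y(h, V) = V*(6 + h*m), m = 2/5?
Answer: -165888/5 ≈ -33178.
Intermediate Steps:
m = ⅖ (m = 2*(⅕) = ⅖ ≈ 0.40000)
y(h, V) = V*(6 + 2*h/5) (y(h, V) = V*(6 + h*(⅖)) = V*(6 + 2*h/5))
192*y(9, -18) = 192*((⅖)*(-18)*(15 + 9)) = 192*((⅖)*(-18)*24) = 192*(-864/5) = -165888/5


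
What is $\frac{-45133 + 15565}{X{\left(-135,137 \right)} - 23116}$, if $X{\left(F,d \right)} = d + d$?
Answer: $\frac{4928}{3807} \approx 1.2945$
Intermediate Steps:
$X{\left(F,d \right)} = 2 d$
$\frac{-45133 + 15565}{X{\left(-135,137 \right)} - 23116} = \frac{-45133 + 15565}{2 \cdot 137 - 23116} = - \frac{29568}{274 - 23116} = - \frac{29568}{-22842} = \left(-29568\right) \left(- \frac{1}{22842}\right) = \frac{4928}{3807}$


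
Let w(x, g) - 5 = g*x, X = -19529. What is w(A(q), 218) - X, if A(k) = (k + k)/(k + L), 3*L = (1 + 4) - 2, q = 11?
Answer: 59801/3 ≈ 19934.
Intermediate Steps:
L = 1 (L = ((1 + 4) - 2)/3 = (5 - 2)/3 = (⅓)*3 = 1)
A(k) = 2*k/(1 + k) (A(k) = (k + k)/(k + 1) = (2*k)/(1 + k) = 2*k/(1 + k))
w(x, g) = 5 + g*x
w(A(q), 218) - X = (5 + 218*(2*11/(1 + 11))) - 1*(-19529) = (5 + 218*(2*11/12)) + 19529 = (5 + 218*(2*11*(1/12))) + 19529 = (5 + 218*(11/6)) + 19529 = (5 + 1199/3) + 19529 = 1214/3 + 19529 = 59801/3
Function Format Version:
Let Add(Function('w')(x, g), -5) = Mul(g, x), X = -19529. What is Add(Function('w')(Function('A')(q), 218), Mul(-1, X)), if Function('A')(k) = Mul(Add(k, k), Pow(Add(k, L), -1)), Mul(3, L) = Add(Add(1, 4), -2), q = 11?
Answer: Rational(59801, 3) ≈ 19934.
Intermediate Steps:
L = 1 (L = Mul(Rational(1, 3), Add(Add(1, 4), -2)) = Mul(Rational(1, 3), Add(5, -2)) = Mul(Rational(1, 3), 3) = 1)
Function('A')(k) = Mul(2, k, Pow(Add(1, k), -1)) (Function('A')(k) = Mul(Add(k, k), Pow(Add(k, 1), -1)) = Mul(Mul(2, k), Pow(Add(1, k), -1)) = Mul(2, k, Pow(Add(1, k), -1)))
Function('w')(x, g) = Add(5, Mul(g, x))
Add(Function('w')(Function('A')(q), 218), Mul(-1, X)) = Add(Add(5, Mul(218, Mul(2, 11, Pow(Add(1, 11), -1)))), Mul(-1, -19529)) = Add(Add(5, Mul(218, Mul(2, 11, Pow(12, -1)))), 19529) = Add(Add(5, Mul(218, Mul(2, 11, Rational(1, 12)))), 19529) = Add(Add(5, Mul(218, Rational(11, 6))), 19529) = Add(Add(5, Rational(1199, 3)), 19529) = Add(Rational(1214, 3), 19529) = Rational(59801, 3)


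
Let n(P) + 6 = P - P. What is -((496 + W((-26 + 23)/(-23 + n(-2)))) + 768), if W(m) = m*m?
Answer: -1063033/841 ≈ -1264.0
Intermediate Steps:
n(P) = -6 (n(P) = -6 + (P - P) = -6 + 0 = -6)
W(m) = m**2
-((496 + W((-26 + 23)/(-23 + n(-2)))) + 768) = -((496 + ((-26 + 23)/(-23 - 6))**2) + 768) = -((496 + (-3/(-29))**2) + 768) = -((496 + (-3*(-1/29))**2) + 768) = -((496 + (3/29)**2) + 768) = -((496 + 9/841) + 768) = -(417145/841 + 768) = -1*1063033/841 = -1063033/841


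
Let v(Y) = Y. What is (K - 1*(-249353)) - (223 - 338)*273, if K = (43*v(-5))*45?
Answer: 271073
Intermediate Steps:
K = -9675 (K = (43*(-5))*45 = -215*45 = -9675)
(K - 1*(-249353)) - (223 - 338)*273 = (-9675 - 1*(-249353)) - (223 - 338)*273 = (-9675 + 249353) - (-115)*273 = 239678 - 1*(-31395) = 239678 + 31395 = 271073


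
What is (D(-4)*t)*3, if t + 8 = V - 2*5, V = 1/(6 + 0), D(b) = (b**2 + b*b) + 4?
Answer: -1926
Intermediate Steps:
D(b) = 4 + 2*b**2 (D(b) = (b**2 + b**2) + 4 = 2*b**2 + 4 = 4 + 2*b**2)
V = 1/6 ≈ 0.16667
t = -107/6 (t = -8 + (1/6 - 2*5) = -8 + (1/6 - 10) = -8 - 59/6 = -107/6 ≈ -17.833)
(D(-4)*t)*3 = ((4 + 2*(-4)**2)*(-107/6))*3 = ((4 + 2*16)*(-107/6))*3 = ((4 + 32)*(-107/6))*3 = (36*(-107/6))*3 = -642*3 = -1926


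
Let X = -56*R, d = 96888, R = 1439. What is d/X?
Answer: -12111/10073 ≈ -1.2023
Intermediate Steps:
X = -80584 (X = -56*1439 = -80584)
d/X = 96888/(-80584) = 96888*(-1/80584) = -12111/10073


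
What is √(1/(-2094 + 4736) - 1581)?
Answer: I*√11035636642/2642 ≈ 39.762*I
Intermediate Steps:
√(1/(-2094 + 4736) - 1581) = √(1/2642 - 1581) = √(-4177001/2642) = I*√11035636642/2642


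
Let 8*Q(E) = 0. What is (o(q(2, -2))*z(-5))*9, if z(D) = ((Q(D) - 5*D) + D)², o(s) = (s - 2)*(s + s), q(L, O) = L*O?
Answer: 172800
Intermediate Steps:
Q(E) = 0 (Q(E) = (⅛)*0 = 0)
o(s) = 2*s*(-2 + s) (o(s) = (-2 + s)*(2*s) = 2*s*(-2 + s))
z(D) = 16*D² (z(D) = ((0 - 5*D) + D)² = (-5*D + D)² = (-4*D)² = 16*D²)
(o(q(2, -2))*z(-5))*9 = ((2*(2*(-2))*(-2 + 2*(-2)))*(16*(-5)²))*9 = ((2*(-4)*(-2 - 4))*(16*25))*9 = ((2*(-4)*(-6))*400)*9 = (48*400)*9 = 19200*9 = 172800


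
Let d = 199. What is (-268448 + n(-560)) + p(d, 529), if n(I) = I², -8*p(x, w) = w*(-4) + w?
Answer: 362803/8 ≈ 45350.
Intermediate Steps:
p(x, w) = 3*w/8 (p(x, w) = -(w*(-4) + w)/8 = -(-4*w + w)/8 = -(-3)*w/8 = 3*w/8)
(-268448 + n(-560)) + p(d, 529) = (-268448 + (-560)²) + (3/8)*529 = (-268448 + 313600) + 1587/8 = 45152 + 1587/8 = 362803/8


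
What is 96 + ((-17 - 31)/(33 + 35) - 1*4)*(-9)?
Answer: 2352/17 ≈ 138.35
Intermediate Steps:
96 + ((-17 - 31)/(33 + 35) - 1*4)*(-9) = 96 + (-48/68 - 4)*(-9) = 96 + (-48*1/68 - 4)*(-9) = 96 + (-12/17 - 4)*(-9) = 96 - 80/17*(-9) = 96 + 720/17 = 2352/17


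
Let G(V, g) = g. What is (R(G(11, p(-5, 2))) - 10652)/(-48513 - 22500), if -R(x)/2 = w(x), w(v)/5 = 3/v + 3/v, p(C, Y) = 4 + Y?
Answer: 3554/23671 ≈ 0.15014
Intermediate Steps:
w(v) = 30/v (w(v) = 5*(3/v + 3/v) = 5*(6/v) = 30/v)
R(x) = -60/x
(R(G(11, p(-5, 2))) - 10652)/(-48513 - 22500) = (-60/(4 + 2) - 10652)/(-48513 - 22500) = (-60/6 - 10652)/(-71013) = (-60*⅙ - 10652)*(-1/71013) = (-10 - 10652)*(-1/71013) = -10662*(-1/71013) = 3554/23671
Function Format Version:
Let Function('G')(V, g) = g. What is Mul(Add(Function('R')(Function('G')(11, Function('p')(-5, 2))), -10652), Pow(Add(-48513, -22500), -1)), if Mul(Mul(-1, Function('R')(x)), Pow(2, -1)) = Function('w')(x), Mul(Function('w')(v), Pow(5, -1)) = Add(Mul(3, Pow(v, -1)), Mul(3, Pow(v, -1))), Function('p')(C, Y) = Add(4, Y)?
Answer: Rational(3554, 23671) ≈ 0.15014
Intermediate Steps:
Function('w')(v) = Mul(30, Pow(v, -1)) (Function('w')(v) = Mul(5, Add(Mul(3, Pow(v, -1)), Mul(3, Pow(v, -1)))) = Mul(5, Mul(6, Pow(v, -1))) = Mul(30, Pow(v, -1)))
Function('R')(x) = Mul(-60, Pow(x, -1)) (Function('R')(x) = Mul(-2, Mul(30, Pow(x, -1))) = Mul(-60, Pow(x, -1)))
Mul(Add(Function('R')(Function('G')(11, Function('p')(-5, 2))), -10652), Pow(Add(-48513, -22500), -1)) = Mul(Add(Mul(-60, Pow(Add(4, 2), -1)), -10652), Pow(Add(-48513, -22500), -1)) = Mul(Add(Mul(-60, Pow(6, -1)), -10652), Pow(-71013, -1)) = Mul(Add(Mul(-60, Rational(1, 6)), -10652), Rational(-1, 71013)) = Mul(Add(-10, -10652), Rational(-1, 71013)) = Mul(-10662, Rational(-1, 71013)) = Rational(3554, 23671)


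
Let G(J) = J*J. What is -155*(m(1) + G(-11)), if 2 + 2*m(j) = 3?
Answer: -37665/2 ≈ -18833.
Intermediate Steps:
G(J) = J**2
m(j) = 1/2 (m(j) = -1 + (1/2)*3 = -1 + 3/2 = 1/2)
-155*(m(1) + G(-11)) = -155*(1/2 + (-11)**2) = -155*(1/2 + 121) = -155*243/2 = -37665/2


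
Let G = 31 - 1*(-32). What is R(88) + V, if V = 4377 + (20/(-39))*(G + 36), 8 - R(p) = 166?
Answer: 54187/13 ≈ 4168.2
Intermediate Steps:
R(p) = -158 (R(p) = 8 - 1*166 = 8 - 166 = -158)
G = 63 (G = 31 + 32 = 63)
V = 56241/13 (V = 4377 + (20/(-39))*(63 + 36) = 4377 + (20*(-1/39))*99 = 4377 - 20/39*99 = 4377 - 660/13 = 56241/13 ≈ 4326.2)
R(88) + V = -158 + 56241/13 = 54187/13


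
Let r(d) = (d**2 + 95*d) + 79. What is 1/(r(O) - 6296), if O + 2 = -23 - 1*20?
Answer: -1/8467 ≈ -0.00011811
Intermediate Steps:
O = -45 (O = -2 + (-23 - 1*20) = -2 + (-23 - 20) = -2 - 43 = -45)
r(d) = 79 + d**2 + 95*d
1/(r(O) - 6296) = 1/((79 + (-45)**2 + 95*(-45)) - 6296) = 1/((79 + 2025 - 4275) - 6296) = 1/(-2171 - 6296) = 1/(-8467) = -1/8467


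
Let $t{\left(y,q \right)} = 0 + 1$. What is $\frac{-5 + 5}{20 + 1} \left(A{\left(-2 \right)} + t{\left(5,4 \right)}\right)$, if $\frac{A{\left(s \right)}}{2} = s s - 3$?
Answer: $0$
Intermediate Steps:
$A{\left(s \right)} = -6 + 2 s^{2}$ ($A{\left(s \right)} = 2 \left(s s - 3\right) = 2 \left(s^{2} - 3\right) = 2 \left(-3 + s^{2}\right) = -6 + 2 s^{2}$)
$t{\left(y,q \right)} = 1$
$\frac{-5 + 5}{20 + 1} \left(A{\left(-2 \right)} + t{\left(5,4 \right)}\right) = \frac{-5 + 5}{20 + 1} \left(\left(-6 + 2 \left(-2\right)^{2}\right) + 1\right) = \frac{0}{21} \left(\left(-6 + 2 \cdot 4\right) + 1\right) = 0 \cdot \frac{1}{21} \left(\left(-6 + 8\right) + 1\right) = 0 \left(2 + 1\right) = 0 \cdot 3 = 0$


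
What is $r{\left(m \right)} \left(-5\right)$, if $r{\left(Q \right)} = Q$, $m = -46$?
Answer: $230$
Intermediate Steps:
$r{\left(m \right)} \left(-5\right) = \left(-46\right) \left(-5\right) = 230$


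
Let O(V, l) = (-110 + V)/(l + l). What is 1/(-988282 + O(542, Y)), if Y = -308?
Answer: -77/76097768 ≈ -1.0119e-6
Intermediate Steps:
O(V, l) = (-110 + V)/(2*l) (O(V, l) = (-110 + V)/((2*l)) = (-110 + V)*(1/(2*l)) = (-110 + V)/(2*l))
1/(-988282 + O(542, Y)) = 1/(-988282 + (½)*(-110 + 542)/(-308)) = 1/(-988282 + (½)*(-1/308)*432) = 1/(-988282 - 54/77) = 1/(-76097768/77) = -77/76097768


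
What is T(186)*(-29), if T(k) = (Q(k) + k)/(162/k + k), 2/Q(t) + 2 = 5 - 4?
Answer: -165416/5793 ≈ -28.554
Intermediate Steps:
Q(t) = -2 (Q(t) = 2/(-2 + (5 - 4)) = 2/(-2 + 1) = 2/(-1) = 2*(-1) = -2)
T(k) = (-2 + k)/(k + 162/k) (T(k) = (-2 + k)/(162/k + k) = (-2 + k)/(k + 162/k))
T(186)*(-29) = (186*(-2 + 186)/(162 + 186²))*(-29) = (186*184/(162 + 34596))*(-29) = (186*184/34758)*(-29) = (186*(1/34758)*184)*(-29) = (5704/5793)*(-29) = -165416/5793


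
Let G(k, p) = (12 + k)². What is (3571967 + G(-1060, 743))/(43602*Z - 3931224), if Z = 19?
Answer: -172973/114918 ≈ -1.5052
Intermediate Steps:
(3571967 + G(-1060, 743))/(43602*Z - 3931224) = (3571967 + (12 - 1060)²)/(43602*19 - 3931224) = (3571967 + (-1048)²)/(828438 - 3931224) = (3571967 + 1098304)/(-3102786) = 4670271*(-1/3102786) = -172973/114918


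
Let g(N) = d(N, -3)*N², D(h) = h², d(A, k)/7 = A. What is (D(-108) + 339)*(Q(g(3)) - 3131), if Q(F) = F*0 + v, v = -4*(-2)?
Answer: -37485369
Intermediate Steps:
v = 8
d(A, k) = 7*A
g(N) = 7*N³ (g(N) = (7*N)*N² = 7*N³)
Q(F) = 8 (Q(F) = F*0 + 8 = 0 + 8 = 8)
(D(-108) + 339)*(Q(g(3)) - 3131) = ((-108)² + 339)*(8 - 3131) = (11664 + 339)*(-3123) = 12003*(-3123) = -37485369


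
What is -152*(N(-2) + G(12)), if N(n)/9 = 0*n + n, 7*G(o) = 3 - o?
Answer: 20520/7 ≈ 2931.4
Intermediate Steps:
G(o) = 3/7 - o/7 (G(o) = (3 - o)/7 = 3/7 - o/7)
N(n) = 9*n (N(n) = 9*(0*n + n) = 9*(0 + n) = 9*n)
-152*(N(-2) + G(12)) = -152*(9*(-2) + (3/7 - 1/7*12)) = -152*(-18 + (3/7 - 12/7)) = -152*(-18 - 9/7) = -152*(-135/7) = 20520/7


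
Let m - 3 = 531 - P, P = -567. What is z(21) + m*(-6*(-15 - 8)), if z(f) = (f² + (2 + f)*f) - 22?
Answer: 152840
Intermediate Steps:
m = 1101 (m = 3 + (531 - 1*(-567)) = 3 + (531 + 567) = 3 + 1098 = 1101)
z(f) = -22 + f² + f*(2 + f) (z(f) = (f² + f*(2 + f)) - 22 = -22 + f² + f*(2 + f))
z(21) + m*(-6*(-15 - 8)) = (-22 + 2*21 + 2*21²) + 1101*(-6*(-15 - 8)) = (-22 + 42 + 2*441) + 1101*(-6*(-23)) = (-22 + 42 + 882) + 1101*138 = 902 + 151938 = 152840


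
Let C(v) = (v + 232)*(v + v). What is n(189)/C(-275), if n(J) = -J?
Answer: -189/23650 ≈ -0.0079915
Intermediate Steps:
C(v) = 2*v*(232 + v) (C(v) = (232 + v)*(2*v) = 2*v*(232 + v))
n(189)/C(-275) = (-1*189)/((2*(-275)*(232 - 275))) = -189/(2*(-275)*(-43)) = -189/23650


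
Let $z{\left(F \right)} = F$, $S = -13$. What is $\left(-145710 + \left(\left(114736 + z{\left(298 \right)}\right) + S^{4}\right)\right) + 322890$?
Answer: $320775$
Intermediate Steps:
$\left(-145710 + \left(\left(114736 + z{\left(298 \right)}\right) + S^{4}\right)\right) + 322890 = \left(-145710 + \left(\left(114736 + 298\right) + \left(-13\right)^{4}\right)\right) + 322890 = \left(-145710 + \left(115034 + 28561\right)\right) + 322890 = \left(-145710 + 143595\right) + 322890 = -2115 + 322890 = 320775$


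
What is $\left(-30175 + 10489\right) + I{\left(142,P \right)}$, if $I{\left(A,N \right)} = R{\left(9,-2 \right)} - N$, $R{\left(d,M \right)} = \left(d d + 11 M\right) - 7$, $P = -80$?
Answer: $-19554$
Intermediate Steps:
$R{\left(d,M \right)} = -7 + d^{2} + 11 M$ ($R{\left(d,M \right)} = \left(d^{2} + 11 M\right) - 7 = -7 + d^{2} + 11 M$)
$I{\left(A,N \right)} = 52 - N$ ($I{\left(A,N \right)} = \left(-7 + 9^{2} + 11 \left(-2\right)\right) - N = \left(-7 + 81 - 22\right) - N = 52 - N$)
$\left(-30175 + 10489\right) + I{\left(142,P \right)} = \left(-30175 + 10489\right) + \left(52 - -80\right) = -19686 + \left(52 + 80\right) = -19686 + 132 = -19554$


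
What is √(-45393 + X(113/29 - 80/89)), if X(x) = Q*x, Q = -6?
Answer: I*√302508053655/2581 ≈ 213.1*I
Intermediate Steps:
X(x) = -6*x
√(-45393 + X(113/29 - 80/89)) = √(-45393 - 6*(113/29 - 80/89)) = √(-45393 - 6*7737/2581) = √(-45393 - 46422/2581) = √(-117205755/2581) = I*√302508053655/2581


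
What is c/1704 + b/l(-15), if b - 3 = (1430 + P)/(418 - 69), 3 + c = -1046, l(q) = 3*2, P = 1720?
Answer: 825847/594696 ≈ 1.3887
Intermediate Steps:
l(q) = 6
c = -1049 (c = -3 - 1046 = -1049)
b = 4197/349 (b = 3 + (1430 + 1720)/(418 - 69) = 3 + 3150/349 = 4197/349 ≈ 12.026)
c/1704 + b/l(-15) = -1049/1704 + (4197/349)/6 = -1049*1/1704 + (4197/349)*(1/6) = -1049/1704 + 1399/698 = 825847/594696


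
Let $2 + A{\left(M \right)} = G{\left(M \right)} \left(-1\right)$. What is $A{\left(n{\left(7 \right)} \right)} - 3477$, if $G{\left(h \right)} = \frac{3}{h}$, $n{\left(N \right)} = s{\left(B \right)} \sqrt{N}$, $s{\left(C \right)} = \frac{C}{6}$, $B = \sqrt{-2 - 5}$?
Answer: $-3479 + \frac{18 i}{7} \approx -3479.0 + 2.5714 i$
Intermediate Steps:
$B = i \sqrt{7}$ ($B = \sqrt{-7} = i \sqrt{7} \approx 2.6458 i$)
$s{\left(C \right)} = \frac{C}{6}$ ($s{\left(C \right)} = C \frac{1}{6} = \frac{C}{6}$)
$n{\left(N \right)} = \frac{i \sqrt{7} \sqrt{N}}{6}$ ($n{\left(N \right)} = \frac{i \sqrt{7}}{6} \sqrt{N} = \frac{i \sqrt{7} \sqrt{N}}{6}$)
$A{\left(M \right)} = -2 - \frac{3}{M}$ ($A{\left(M \right)} = -2 + \frac{3}{M} \left(-1\right) = -2 - \frac{3}{M}$)
$A{\left(n{\left(7 \right)} \right)} - 3477 = \left(-2 - \frac{3}{\frac{1}{6} i \sqrt{7} \sqrt{7}}\right) - 3477 = \left(-2 - \frac{3}{\frac{7}{6} i}\right) - 3477 = \left(-2 - 3 \left(- \frac{6 i}{7}\right)\right) - 3477 = \left(-2 + \frac{18 i}{7}\right) - 3477 = -3479 + \frac{18 i}{7}$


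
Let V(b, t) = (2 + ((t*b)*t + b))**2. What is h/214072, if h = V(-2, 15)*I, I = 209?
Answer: 10580625/53518 ≈ 197.70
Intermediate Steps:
V(b, t) = (2 + b + b*t**2)**2 (V(b, t) = (2 + ((b*t)*t + b))**2 = (2 + (b*t**2 + b))**2 = (2 + (b + b*t**2))**2 = (2 + b + b*t**2)**2)
h = 42322500 (h = (2 - 2 - 2*15**2)**2*209 = (2 - 2 - 2*225)**2*209 = (2 - 2 - 450)**2*209 = (-450)**2*209 = 202500*209 = 42322500)
h/214072 = 42322500/214072 = 42322500*(1/214072) = 10580625/53518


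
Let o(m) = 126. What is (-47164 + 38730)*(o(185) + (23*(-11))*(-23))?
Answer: -50140130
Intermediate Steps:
(-47164 + 38730)*(o(185) + (23*(-11))*(-23)) = (-47164 + 38730)*(126 + (23*(-11))*(-23)) = -8434*(126 - 253*(-23)) = -8434*(126 + 5819) = -8434*5945 = -50140130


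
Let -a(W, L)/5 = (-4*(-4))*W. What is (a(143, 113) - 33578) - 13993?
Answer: -59011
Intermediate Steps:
a(W, L) = -80*W (a(W, L) = -5*(-4*(-4))*W = -80*W)
(a(143, 113) - 33578) - 13993 = (-80*143 - 33578) - 13993 = (-11440 - 33578) - 13993 = -45018 - 13993 = -59011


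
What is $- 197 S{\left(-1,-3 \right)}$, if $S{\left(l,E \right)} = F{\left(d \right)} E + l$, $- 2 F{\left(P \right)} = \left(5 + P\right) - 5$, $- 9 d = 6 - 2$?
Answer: $\frac{985}{3} \approx 328.33$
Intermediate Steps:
$d = - \frac{4}{9}$ ($d = - \frac{6 - 2}{9} = \left(- \frac{1}{9}\right) 4 = - \frac{4}{9} \approx -0.44444$)
$F{\left(P \right)} = - \frac{P}{2}$ ($F{\left(P \right)} = - \frac{\left(5 + P\right) - 5}{2} = - \frac{P}{2}$)
$S{\left(l,E \right)} = l + \frac{2 E}{9}$ ($S{\left(l,E \right)} = \left(- \frac{1}{2}\right) \left(- \frac{4}{9}\right) E + l = \frac{2 E}{9} + l = l + \frac{2 E}{9}$)
$- 197 S{\left(-1,-3 \right)} = - 197 \left(-1 + \frac{2}{9} \left(-3\right)\right) = - 197 \left(-1 - \frac{2}{3}\right) = \left(-197\right) \left(- \frac{5}{3}\right) = \frac{985}{3}$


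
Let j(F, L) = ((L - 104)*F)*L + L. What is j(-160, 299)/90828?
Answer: -9328501/90828 ≈ -102.71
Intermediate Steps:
j(F, L) = L + F*L*(-104 + L) (j(F, L) = ((-104 + L)*F)*L + L = (F*(-104 + L))*L + L = F*L*(-104 + L) + L = L + F*L*(-104 + L))
j(-160, 299)/90828 = (299*(1 - 104*(-160) - 160*299))/90828 = (299*(1 + 16640 - 47840))*(1/90828) = (299*(-31199))*(1/90828) = -9328501*1/90828 = -9328501/90828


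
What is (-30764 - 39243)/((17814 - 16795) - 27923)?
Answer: 70007/26904 ≈ 2.6021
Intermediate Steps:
(-30764 - 39243)/((17814 - 16795) - 27923) = -70007/(1019 - 27923) = -70007/(-26904) = -70007*(-1/26904) = 70007/26904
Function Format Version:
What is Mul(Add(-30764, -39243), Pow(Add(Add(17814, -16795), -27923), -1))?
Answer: Rational(70007, 26904) ≈ 2.6021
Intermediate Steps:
Mul(Add(-30764, -39243), Pow(Add(Add(17814, -16795), -27923), -1)) = Mul(-70007, Pow(Add(1019, -27923), -1)) = Mul(-70007, Pow(-26904, -1)) = Mul(-70007, Rational(-1, 26904)) = Rational(70007, 26904)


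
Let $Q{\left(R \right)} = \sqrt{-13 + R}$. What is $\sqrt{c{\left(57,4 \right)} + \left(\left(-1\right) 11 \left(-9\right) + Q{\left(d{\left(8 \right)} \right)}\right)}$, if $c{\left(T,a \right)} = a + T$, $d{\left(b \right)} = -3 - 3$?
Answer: $\sqrt{160 + i \sqrt{19}} \approx 12.65 + 0.1723 i$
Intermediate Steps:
$d{\left(b \right)} = -6$
$c{\left(T,a \right)} = T + a$
$\sqrt{c{\left(57,4 \right)} + \left(\left(-1\right) 11 \left(-9\right) + Q{\left(d{\left(8 \right)} \right)}\right)} = \sqrt{\left(57 + 4\right) + \left(\left(-1\right) 11 \left(-9\right) + \sqrt{-13 - 6}\right)} = \sqrt{61 + \left(\left(-11\right) \left(-9\right) + \sqrt{-19}\right)} = \sqrt{61 + \left(99 + i \sqrt{19}\right)} = \sqrt{160 + i \sqrt{19}}$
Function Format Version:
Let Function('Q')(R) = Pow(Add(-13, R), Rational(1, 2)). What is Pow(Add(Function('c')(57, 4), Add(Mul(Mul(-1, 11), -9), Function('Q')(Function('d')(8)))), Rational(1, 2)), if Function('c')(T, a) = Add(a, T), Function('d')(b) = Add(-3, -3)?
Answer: Pow(Add(160, Mul(I, Pow(19, Rational(1, 2)))), Rational(1, 2)) ≈ Add(12.650, Mul(0.1723, I))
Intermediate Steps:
Function('d')(b) = -6
Function('c')(T, a) = Add(T, a)
Pow(Add(Function('c')(57, 4), Add(Mul(Mul(-1, 11), -9), Function('Q')(Function('d')(8)))), Rational(1, 2)) = Pow(Add(Add(57, 4), Add(Mul(Mul(-1, 11), -9), Pow(Add(-13, -6), Rational(1, 2)))), Rational(1, 2)) = Pow(Add(61, Add(Mul(-11, -9), Pow(-19, Rational(1, 2)))), Rational(1, 2)) = Pow(Add(61, Add(99, Mul(I, Pow(19, Rational(1, 2))))), Rational(1, 2)) = Pow(Add(160, Mul(I, Pow(19, Rational(1, 2)))), Rational(1, 2))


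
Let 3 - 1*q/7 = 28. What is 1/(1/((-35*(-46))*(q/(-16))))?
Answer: 140875/8 ≈ 17609.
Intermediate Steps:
q = -175 (q = 21 - 7*28 = 21 - 196 = -175)
1/(1/((-35*(-46))*(q/(-16)))) = 1/(1/((-35*(-46))*(-175/(-16)))) = 1/(1/(1610*(-175*(-1/16)))) = 1/(1/(1610*(175/16))) = 1/(1/(140875/8)) = 1/(8/140875) = 140875/8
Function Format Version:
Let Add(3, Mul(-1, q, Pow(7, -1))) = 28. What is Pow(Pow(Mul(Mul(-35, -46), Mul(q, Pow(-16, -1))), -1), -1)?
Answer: Rational(140875, 8) ≈ 17609.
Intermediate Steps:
q = -175 (q = Add(21, Mul(-7, 28)) = Add(21, -196) = -175)
Pow(Pow(Mul(Mul(-35, -46), Mul(q, Pow(-16, -1))), -1), -1) = Pow(Pow(Mul(Mul(-35, -46), Mul(-175, Pow(-16, -1))), -1), -1) = Pow(Pow(Mul(1610, Mul(-175, Rational(-1, 16))), -1), -1) = Pow(Pow(Mul(1610, Rational(175, 16)), -1), -1) = Pow(Pow(Rational(140875, 8), -1), -1) = Pow(Rational(8, 140875), -1) = Rational(140875, 8)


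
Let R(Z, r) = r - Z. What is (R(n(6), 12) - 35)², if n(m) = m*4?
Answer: 2209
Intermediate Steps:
n(m) = 4*m
(R(n(6), 12) - 35)² = ((12 - 4*6) - 35)² = ((12 - 1*24) - 35)² = ((12 - 24) - 35)² = (-12 - 35)² = (-47)² = 2209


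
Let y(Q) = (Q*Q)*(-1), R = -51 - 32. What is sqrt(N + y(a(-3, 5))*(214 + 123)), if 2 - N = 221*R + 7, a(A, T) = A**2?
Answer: 17*I*sqrt(31) ≈ 94.652*I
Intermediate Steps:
R = -83
y(Q) = -Q**2 (y(Q) = Q**2*(-1) = -Q**2)
N = 18338 (N = 2 - (221*(-83) + 7) = 2 - (-18343 + 7) = 2 - 1*(-18336) = 2 + 18336 = 18338)
sqrt(N + y(a(-3, 5))*(214 + 123)) = sqrt(18338 + (-((-3)**2)**2)*(214 + 123)) = sqrt(18338 - 1*9**2*337) = sqrt(18338 - 1*81*337) = sqrt(18338 - 81*337) = sqrt(18338 - 27297) = sqrt(-8959) = 17*I*sqrt(31)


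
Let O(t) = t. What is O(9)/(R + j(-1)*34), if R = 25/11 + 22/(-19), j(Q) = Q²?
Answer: 1881/7339 ≈ 0.25630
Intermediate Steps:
R = 233/209 (R = 25*(1/11) + 22*(-1/19) = 25/11 - 22/19 = 233/209 ≈ 1.1148)
O(9)/(R + j(-1)*34) = 9/(233/209 + (-1)²*34) = 9/(233/209 + 1*34) = 9/(233/209 + 34) = 9/(7339/209) = 9*(209/7339) = 1881/7339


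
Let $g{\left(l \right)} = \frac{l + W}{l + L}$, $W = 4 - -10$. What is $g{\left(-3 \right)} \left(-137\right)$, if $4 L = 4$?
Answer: $\frac{1507}{2} \approx 753.5$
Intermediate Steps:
$L = 1$ ($L = \frac{1}{4} \cdot 4 = 1$)
$W = 14$ ($W = 4 + 10 = 14$)
$g{\left(l \right)} = \frac{14 + l}{1 + l}$ ($g{\left(l \right)} = \frac{l + 14}{l + 1} = \frac{14 + l}{1 + l}$)
$g{\left(-3 \right)} \left(-137\right) = \frac{14 - 3}{1 - 3} \left(-137\right) = \frac{1}{-2} \cdot 11 \left(-137\right) = \left(- \frac{1}{2}\right) 11 \left(-137\right) = \left(- \frac{11}{2}\right) \left(-137\right) = \frac{1507}{2}$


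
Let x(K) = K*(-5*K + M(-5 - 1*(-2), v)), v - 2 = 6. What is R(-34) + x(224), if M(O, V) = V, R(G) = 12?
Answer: -249076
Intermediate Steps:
v = 8 (v = 2 + 6 = 8)
x(K) = K*(8 - 5*K) (x(K) = K*(-5*K + 8) = K*(8 - 5*K))
R(-34) + x(224) = 12 + 224*(8 - 5*224) = 12 + 224*(8 - 1120) = 12 + 224*(-1112) = 12 - 249088 = -249076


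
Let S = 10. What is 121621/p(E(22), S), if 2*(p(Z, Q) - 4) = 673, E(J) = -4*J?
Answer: 243242/681 ≈ 357.18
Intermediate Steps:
p(Z, Q) = 681/2 (p(Z, Q) = 4 + (1/2)*673 = 4 + 673/2 = 681/2)
121621/p(E(22), S) = 121621/(681/2) = 121621*(2/681) = 243242/681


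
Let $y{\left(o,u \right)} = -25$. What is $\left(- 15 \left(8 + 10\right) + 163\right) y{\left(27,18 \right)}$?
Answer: $2675$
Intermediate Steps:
$\left(- 15 \left(8 + 10\right) + 163\right) y{\left(27,18 \right)} = \left(- 15 \left(8 + 10\right) + 163\right) \left(-25\right) = \left(\left(-15\right) 18 + 163\right) \left(-25\right) = \left(-270 + 163\right) \left(-25\right) = \left(-107\right) \left(-25\right) = 2675$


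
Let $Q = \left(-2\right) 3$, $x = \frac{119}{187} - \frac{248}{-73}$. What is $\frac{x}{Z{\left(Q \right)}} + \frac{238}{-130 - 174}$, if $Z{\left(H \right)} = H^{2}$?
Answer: $- \frac{736931}{1098504} \approx -0.67085$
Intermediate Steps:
$x = \frac{3239}{803}$ ($x = 119 \cdot \frac{1}{187} - - \frac{248}{73} = \frac{7}{11} + \frac{248}{73} = \frac{3239}{803} \approx 4.0336$)
$Q = -6$
$\frac{x}{Z{\left(Q \right)}} + \frac{238}{-130 - 174} = \frac{3239}{803 \left(-6\right)^{2}} + \frac{238}{-130 - 174} = \frac{3239}{803 \cdot 36} + \frac{238}{-130 - 174} = \frac{3239}{803} \cdot \frac{1}{36} + \frac{238}{-304} = \frac{3239}{28908} + 238 \left(- \frac{1}{304}\right) = \frac{3239}{28908} - \frac{119}{152} = - \frac{736931}{1098504}$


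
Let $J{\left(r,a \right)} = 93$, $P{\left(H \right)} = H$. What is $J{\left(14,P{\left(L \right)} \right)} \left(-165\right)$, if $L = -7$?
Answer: $-15345$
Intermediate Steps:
$J{\left(14,P{\left(L \right)} \right)} \left(-165\right) = 93 \left(-165\right) = -15345$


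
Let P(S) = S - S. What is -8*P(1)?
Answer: 0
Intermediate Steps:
P(S) = 0
-8*P(1) = -8*0 = 0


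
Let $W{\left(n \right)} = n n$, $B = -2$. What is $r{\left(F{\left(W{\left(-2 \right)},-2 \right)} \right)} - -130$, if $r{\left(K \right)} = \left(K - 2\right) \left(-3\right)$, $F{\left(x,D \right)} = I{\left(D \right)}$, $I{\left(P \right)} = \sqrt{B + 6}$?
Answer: $130$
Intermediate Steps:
$W{\left(n \right)} = n^{2}$
$I{\left(P \right)} = 2$ ($I{\left(P \right)} = \sqrt{-2 + 6} = \sqrt{4} = 2$)
$F{\left(x,D \right)} = 2$
$r{\left(K \right)} = 6 - 3 K$ ($r{\left(K \right)} = \left(-2 + K\right) \left(-3\right) = 6 - 3 K$)
$r{\left(F{\left(W{\left(-2 \right)},-2 \right)} \right)} - -130 = \left(6 - 6\right) - -130 = \left(6 - 6\right) + 130 = 0 + 130 = 130$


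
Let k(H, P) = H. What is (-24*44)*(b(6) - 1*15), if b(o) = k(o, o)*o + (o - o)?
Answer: -22176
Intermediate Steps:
b(o) = o**2 (b(o) = o*o + (o - o) = o**2 + 0 = o**2)
(-24*44)*(b(6) - 1*15) = (-24*44)*(6**2 - 1*15) = -1056*(36 - 15) = -1056*21 = -22176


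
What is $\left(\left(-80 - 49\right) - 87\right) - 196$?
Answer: $-412$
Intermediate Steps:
$\left(\left(-80 - 49\right) - 87\right) - 196 = \left(-129 - 87\right) - 196 = -216 - 196 = -412$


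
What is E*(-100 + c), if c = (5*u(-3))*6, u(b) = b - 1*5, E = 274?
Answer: -93160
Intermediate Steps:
u(b) = -5 + b (u(b) = b - 5 = -5 + b)
c = -240 (c = (5*(-5 - 3))*6 = (5*(-8))*6 = -40*6 = -240)
E*(-100 + c) = 274*(-100 - 240) = 274*(-340) = -93160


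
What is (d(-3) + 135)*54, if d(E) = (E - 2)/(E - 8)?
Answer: 80460/11 ≈ 7314.5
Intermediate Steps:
d(E) = (-2 + E)/(-8 + E)
(d(-3) + 135)*54 = ((-2 - 3)/(-8 - 3) + 135)*54 = (-5/(-11) + 135)*54 = (-1/11*(-5) + 135)*54 = (5/11 + 135)*54 = (1490/11)*54 = 80460/11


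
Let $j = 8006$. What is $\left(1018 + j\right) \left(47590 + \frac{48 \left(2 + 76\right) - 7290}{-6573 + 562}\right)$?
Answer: $\frac{2581468932864}{6011} \approx 4.2946 \cdot 10^{8}$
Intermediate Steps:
$\left(1018 + j\right) \left(47590 + \frac{48 \left(2 + 76\right) - 7290}{-6573 + 562}\right) = \left(1018 + 8006\right) \left(47590 + \frac{48 \left(2 + 76\right) - 7290}{-6573 + 562}\right) = 9024 \left(47590 + \frac{48 \cdot 78 - 7290}{-6011}\right) = 9024 \left(47590 + \left(3744 - 7290\right) \left(- \frac{1}{6011}\right)\right) = 9024 \left(47590 - - \frac{3546}{6011}\right) = 9024 \left(47590 + \frac{3546}{6011}\right) = 9024 \cdot \frac{286067036}{6011} = \frac{2581468932864}{6011}$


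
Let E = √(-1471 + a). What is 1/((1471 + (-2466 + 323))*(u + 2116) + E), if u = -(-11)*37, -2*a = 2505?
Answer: -3390912/5749142101319 - I*√10894/5749142101319 ≈ -5.8981e-7 - 1.8155e-11*I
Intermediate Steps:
a = -2505/2 (a = -½*2505 = -2505/2 ≈ -1252.5)
u = 407 (u = -1*(-407) = 407)
E = I*√10894/2 (E = √(-1471 - 2505/2) = √(-5447/2) = I*√10894/2 ≈ 52.187*I)
1/((1471 + (-2466 + 323))*(u + 2116) + E) = 1/((1471 + (-2466 + 323))*(407 + 2116) + I*√10894/2) = 1/((1471 - 2143)*2523 + I*√10894/2) = 1/(-672*2523 + I*√10894/2) = 1/(-1695456 + I*√10894/2)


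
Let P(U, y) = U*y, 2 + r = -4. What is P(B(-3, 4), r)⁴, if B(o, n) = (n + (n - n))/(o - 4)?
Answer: 331776/2401 ≈ 138.18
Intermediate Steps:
B(o, n) = n/(-4 + o) (B(o, n) = (n + 0)/(-4 + o) = n/(-4 + o))
r = -6 (r = -2 - 4 = -6)
P(B(-3, 4), r)⁴ = ((4/(-4 - 3))*(-6))⁴ = ((4/(-7))*(-6))⁴ = ((4*(-⅐))*(-6))⁴ = (-4/7*(-6))⁴ = (24/7)⁴ = 331776/2401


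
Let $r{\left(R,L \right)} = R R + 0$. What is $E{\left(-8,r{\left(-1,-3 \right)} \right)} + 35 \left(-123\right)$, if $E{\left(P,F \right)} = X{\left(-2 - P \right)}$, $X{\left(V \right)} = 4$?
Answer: $-4301$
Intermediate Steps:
$r{\left(R,L \right)} = R^{2}$ ($r{\left(R,L \right)} = R^{2} + 0 = R^{2}$)
$E{\left(P,F \right)} = 4$
$E{\left(-8,r{\left(-1,-3 \right)} \right)} + 35 \left(-123\right) = 4 + 35 \left(-123\right) = 4 - 4305 = -4301$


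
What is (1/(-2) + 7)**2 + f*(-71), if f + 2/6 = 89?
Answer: -75037/12 ≈ -6253.1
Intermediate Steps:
f = 266/3 (f = -1/3 + 89 = 266/3 ≈ 88.667)
(1/(-2) + 7)**2 + f*(-71) = (1/(-2) + 7)**2 + (266/3)*(-71) = (1*(-1/2) + 7)**2 - 18886/3 = (-1/2 + 7)**2 - 18886/3 = (13/2)**2 - 18886/3 = 169/4 - 18886/3 = -75037/12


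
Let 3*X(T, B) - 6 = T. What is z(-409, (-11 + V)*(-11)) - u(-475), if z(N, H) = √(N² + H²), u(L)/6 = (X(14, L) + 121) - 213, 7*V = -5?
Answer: 512 + √9010373/7 ≈ 940.82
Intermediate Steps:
V = -5/7 (V = (⅐)*(-5) = -5/7 ≈ -0.71429)
X(T, B) = 2 + T/3
u(L) = -512 (u(L) = 6*(((2 + (⅓)*14) + 121) - 213) = 6*(((2 + 14/3) + 121) - 213) = 6*((20/3 + 121) - 213) = 6*(383/3 - 213) = 6*(-256/3) = -512)
z(N, H) = √(H² + N²)
z(-409, (-11 + V)*(-11)) - u(-475) = √(((-11 - 5/7)*(-11))² + (-409)²) - 1*(-512) = √((-82/7*(-11))² + 167281) + 512 = √((902/7)² + 167281) + 512 = √(813604/49 + 167281) + 512 = √(9010373/49) + 512 = √9010373/7 + 512 = 512 + √9010373/7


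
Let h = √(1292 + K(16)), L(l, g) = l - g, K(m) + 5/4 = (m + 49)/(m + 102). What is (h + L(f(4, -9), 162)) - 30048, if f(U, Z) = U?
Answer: -30206 + √17980073/118 ≈ -30170.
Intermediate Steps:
K(m) = -5/4 + (49 + m)/(102 + m) (K(m) = -5/4 + (m + 49)/(m + 102) = -5/4 + (49 + m)/(102 + m))
h = √17980073/118 (h = √(1292 + (-314 - 1*16)/(4*(102 + 16))) = √(1292 + (¼)*(-314 - 16)/118) = √(1292 + (¼)*(1/118)*(-330)) = √(1292 - 165/236) = √(304747/236) = √17980073/118 ≈ 35.935)
(h + L(f(4, -9), 162)) - 30048 = (√17980073/118 + (4 - 1*162)) - 30048 = (√17980073/118 + (4 - 162)) - 30048 = (√17980073/118 - 158) - 30048 = (-158 + √17980073/118) - 30048 = -30206 + √17980073/118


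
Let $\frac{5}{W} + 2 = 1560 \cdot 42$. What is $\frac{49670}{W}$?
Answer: $650855812$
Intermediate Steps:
$W = \frac{5}{65518}$ ($W = \frac{5}{-2 + 1560 \cdot 42} = \frac{5}{-2 + 65520} = \frac{5}{65518} \approx 7.6315 \cdot 10^{-5}$)
$\frac{49670}{W} = \frac{49670}{\frac{5}{65518}} = 49670 \cdot \frac{65518}{5} = 650855812$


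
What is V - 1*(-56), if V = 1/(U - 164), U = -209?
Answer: 20887/373 ≈ 55.997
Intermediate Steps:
V = -1/373 (V = 1/(-209 - 164) = 1/(-373) = -1/373 ≈ -0.0026810)
V - 1*(-56) = -1/373 - 1*(-56) = -1/373 + 56 = 20887/373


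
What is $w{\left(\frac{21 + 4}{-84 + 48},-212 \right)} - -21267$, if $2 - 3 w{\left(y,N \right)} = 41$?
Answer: $21254$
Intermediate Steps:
$w{\left(y,N \right)} = -13$ ($w{\left(y,N \right)} = \frac{2}{3} - \frac{41}{3} = -13$)
$w{\left(\frac{21 + 4}{-84 + 48},-212 \right)} - -21267 = -13 - -21267 = -13 + 21267 = 21254$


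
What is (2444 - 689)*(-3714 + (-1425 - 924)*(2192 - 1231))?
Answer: -3968235765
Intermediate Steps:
(2444 - 689)*(-3714 + (-1425 - 924)*(2192 - 1231)) = 1755*(-3714 - 2349*961) = 1755*(-3714 - 2257389) = 1755*(-2261103) = -3968235765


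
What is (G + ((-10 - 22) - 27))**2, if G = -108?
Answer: 27889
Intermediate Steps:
(G + ((-10 - 22) - 27))**2 = (-108 + ((-10 - 22) - 27))**2 = (-108 + (-32 - 27))**2 = (-108 - 59)**2 = (-167)**2 = 27889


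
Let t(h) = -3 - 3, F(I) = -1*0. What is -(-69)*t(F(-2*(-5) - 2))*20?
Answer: -8280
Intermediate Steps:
F(I) = 0
t(h) = -6
-(-69)*t(F(-2*(-5) - 2))*20 = -(-69)*(-6)*20 = -23*18*20 = -414*20 = -8280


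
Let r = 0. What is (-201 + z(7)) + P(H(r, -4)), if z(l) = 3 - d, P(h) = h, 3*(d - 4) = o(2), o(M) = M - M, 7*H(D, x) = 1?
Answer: -1413/7 ≈ -201.86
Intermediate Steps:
H(D, x) = ⅐ (H(D, x) = (⅐)*1 = ⅐)
o(M) = 0
d = 4 (d = 4 + (⅓)*0 = 4 + 0 = 4)
z(l) = -1 (z(l) = 3 - 1*4 = 3 - 4 = -1)
(-201 + z(7)) + P(H(r, -4)) = (-201 - 1) + ⅐ = -202 + ⅐ = -1413/7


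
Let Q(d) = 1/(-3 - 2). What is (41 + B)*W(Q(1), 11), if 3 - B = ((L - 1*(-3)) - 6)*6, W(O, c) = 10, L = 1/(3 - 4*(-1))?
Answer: 4280/7 ≈ 611.43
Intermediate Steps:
L = ⅐ (L = 1/(3 + 4) = 1/7 = ⅐ ≈ 0.14286)
Q(d) = -⅕ (Q(d) = 1/(-5) = -⅕)
B = 141/7 (B = 3 - ((⅐ - 1*(-3)) - 6)*6 = 3 - ((⅐ + 3) - 6)*6 = 3 - (22/7 - 6)*6 = 3 - (-20)*6/7 = 3 - 1*(-120/7) = 3 + 120/7 = 141/7 ≈ 20.143)
(41 + B)*W(Q(1), 11) = (41 + 141/7)*10 = (428/7)*10 = 4280/7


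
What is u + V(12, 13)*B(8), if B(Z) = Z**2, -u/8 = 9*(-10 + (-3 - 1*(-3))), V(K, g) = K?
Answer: 1488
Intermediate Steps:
u = 720 (u = -72*(-10 + (-3 - 1*(-3))) = -72*(-10 + (-3 + 3)) = -72*(-10 + 0) = -72*(-10) = -8*(-90) = 720)
u + V(12, 13)*B(8) = 720 + 12*8**2 = 720 + 12*64 = 720 + 768 = 1488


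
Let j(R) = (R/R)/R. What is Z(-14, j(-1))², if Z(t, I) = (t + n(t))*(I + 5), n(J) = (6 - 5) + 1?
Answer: 2304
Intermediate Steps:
j(R) = 1/R
n(J) = 2 (n(J) = 1 + 1 = 2)
Z(t, I) = (2 + t)*(5 + I) (Z(t, I) = (t + 2)*(I + 5) = (2 + t)*(5 + I))
Z(-14, j(-1))² = (10 + 2/(-1) + 5*(-14) - 14/(-1))² = (10 + 2*(-1) - 70 - 1*(-14))² = (10 - 2 - 70 + 14)² = (-48)² = 2304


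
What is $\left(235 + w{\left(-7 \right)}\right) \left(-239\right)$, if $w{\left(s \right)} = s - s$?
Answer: $-56165$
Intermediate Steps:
$w{\left(s \right)} = 0$
$\left(235 + w{\left(-7 \right)}\right) \left(-239\right) = \left(235 + 0\right) \left(-239\right) = 235 \left(-239\right) = -56165$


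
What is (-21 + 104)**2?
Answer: 6889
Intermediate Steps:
(-21 + 104)**2 = 83**2 = 6889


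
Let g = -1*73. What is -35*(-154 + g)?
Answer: 7945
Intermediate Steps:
g = -73
-35*(-154 + g) = -35*(-154 - 73) = -35*(-227) = 7945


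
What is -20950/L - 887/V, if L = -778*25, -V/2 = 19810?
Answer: 16945823/15412180 ≈ 1.0995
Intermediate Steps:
V = -39620 (V = -2*19810 = -39620)
L = -19450
-20950/L - 887/V = -20950/(-19450) - 887/(-39620) = -20950*(-1/19450) - 887*(-1/39620) = 419/389 + 887/39620 = 16945823/15412180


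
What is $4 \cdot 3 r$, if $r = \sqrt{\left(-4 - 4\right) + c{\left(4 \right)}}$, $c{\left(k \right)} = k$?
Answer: $24 i \approx 24.0 i$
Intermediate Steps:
$r = 2 i$ ($r = \sqrt{\left(-4 - 4\right) + 4} = \sqrt{-8 + 4} = \sqrt{-4} = 2 i \approx 2.0 i$)
$4 \cdot 3 r = 4 \cdot 3 \cdot 2 i = 12 \cdot 2 i = 24 i$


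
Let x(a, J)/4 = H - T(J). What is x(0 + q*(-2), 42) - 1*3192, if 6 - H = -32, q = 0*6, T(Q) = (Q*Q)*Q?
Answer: -299392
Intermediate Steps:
T(Q) = Q**3 (T(Q) = Q**2*Q = Q**3)
q = 0
H = 38 (H = 6 - 1*(-32) = 6 + 32 = 38)
x(a, J) = 152 - 4*J**3 (x(a, J) = 4*(38 - J**3) = 152 - 4*J**3)
x(0 + q*(-2), 42) - 1*3192 = (152 - 4*42**3) - 1*3192 = (152 - 4*74088) - 3192 = (152 - 296352) - 3192 = -296200 - 3192 = -299392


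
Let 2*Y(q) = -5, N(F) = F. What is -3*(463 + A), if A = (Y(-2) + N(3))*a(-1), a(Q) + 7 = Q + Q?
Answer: -2751/2 ≈ -1375.5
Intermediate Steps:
Y(q) = -5/2 (Y(q) = (1/2)*(-5) = -5/2)
a(Q) = -7 + 2*Q (a(Q) = -7 + (Q + Q) = -7 + 2*Q)
A = -9/2 (A = (-5/2 + 3)*(-7 + 2*(-1)) = (-7 - 2)/2 = (1/2)*(-9) = -9/2 ≈ -4.5000)
-3*(463 + A) = -3*(463 - 9/2) = -3*917/2 = -2751/2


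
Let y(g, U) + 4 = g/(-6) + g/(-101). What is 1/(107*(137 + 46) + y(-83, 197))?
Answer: 606/11872543 ≈ 5.1042e-5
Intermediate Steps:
y(g, U) = -4 - 107*g/606 (y(g, U) = -4 + (g/(-6) + g/(-101)) = -4 + (g*(-⅙) + g*(-1/101)) = -4 + (-g/6 - g/101) = -4 - 107*g/606)
1/(107*(137 + 46) + y(-83, 197)) = 1/(107*(137 + 46) + (-4 - 107/606*(-83))) = 1/(107*183 + (-4 + 8881/606)) = 1/(19581 + 6457/606) = 1/(11872543/606) = 606/11872543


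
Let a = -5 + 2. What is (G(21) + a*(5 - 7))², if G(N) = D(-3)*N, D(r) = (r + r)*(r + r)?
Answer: 580644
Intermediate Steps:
a = -3
D(r) = 4*r² (D(r) = (2*r)*(2*r) = 4*r²)
G(N) = 36*N (G(N) = (4*(-3)²)*N = (4*9)*N = 36*N)
(G(21) + a*(5 - 7))² = (36*21 - 3*(5 - 7))² = (756 - 3*(-2))² = (756 + 6)² = 762² = 580644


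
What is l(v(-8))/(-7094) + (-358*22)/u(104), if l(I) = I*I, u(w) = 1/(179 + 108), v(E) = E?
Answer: -8017681396/3547 ≈ -2.2604e+6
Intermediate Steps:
u(w) = 1/287
l(I) = I²
l(v(-8))/(-7094) + (-358*22)/u(104) = (-8)²/(-7094) + (-358*22)/(1/287) = 64*(-1/7094) - 7876*287 = -32/3547 - 2260412 = -8017681396/3547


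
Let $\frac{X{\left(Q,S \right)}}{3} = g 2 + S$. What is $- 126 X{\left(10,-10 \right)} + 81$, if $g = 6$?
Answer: $-675$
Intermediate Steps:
$X{\left(Q,S \right)} = 36 + 3 S$ ($X{\left(Q,S \right)} = 3 \left(6 \cdot 2 + S\right) = 3 \left(12 + S\right) = 36 + 3 S$)
$- 126 X{\left(10,-10 \right)} + 81 = - 126 \left(36 + 3 \left(-10\right)\right) + 81 = - 126 \left(36 - 30\right) + 81 = \left(-126\right) 6 + 81 = -756 + 81 = -675$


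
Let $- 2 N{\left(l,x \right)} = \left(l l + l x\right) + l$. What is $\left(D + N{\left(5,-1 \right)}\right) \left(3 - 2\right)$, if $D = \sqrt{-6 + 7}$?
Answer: $- \frac{23}{2} \approx -11.5$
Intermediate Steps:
$N{\left(l,x \right)} = - \frac{l}{2} - \frac{l^{2}}{2} - \frac{l x}{2}$ ($N{\left(l,x \right)} = - \frac{\left(l l + l x\right) + l}{2} = - \frac{\left(l^{2} + l x\right) + l}{2} = - \frac{l + l^{2} + l x}{2} = - \frac{l}{2} - \frac{l^{2}}{2} - \frac{l x}{2}$)
$D = 1$ ($D = \sqrt{1} = 1$)
$\left(D + N{\left(5,-1 \right)}\right) \left(3 - 2\right) = \left(1 - \frac{5 \left(1 + 5 - 1\right)}{2}\right) \left(3 - 2\right) = \left(1 - \frac{5}{2} \cdot 5\right) \left(3 - 2\right) = \left(1 - \frac{25}{2}\right) 1 = \left(- \frac{23}{2}\right) 1 = - \frac{23}{2}$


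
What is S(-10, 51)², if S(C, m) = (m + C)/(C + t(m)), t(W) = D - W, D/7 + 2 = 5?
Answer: 1681/1600 ≈ 1.0506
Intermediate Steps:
D = 21 (D = -14 + 7*5 = -14 + 35 = 21)
t(W) = 21 - W
S(C, m) = (C + m)/(21 + C - m) (S(C, m) = (m + C)/(C + (21 - m)) = (C + m)/(21 + C - m))
S(-10, 51)² = ((-10 + 51)/(21 - 10 - 1*51))² = (41/(21 - 10 - 51))² = (41/(-40))² = (-1/40*41)² = (-41/40)² = 1681/1600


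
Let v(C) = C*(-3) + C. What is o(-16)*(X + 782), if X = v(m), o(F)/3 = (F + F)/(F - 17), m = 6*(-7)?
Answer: 27712/11 ≈ 2519.3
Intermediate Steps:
m = -42
o(F) = 6*F/(-17 + F) (o(F) = 3*((F + F)/(F - 17)) = 3*((2*F)/(-17 + F)) = 3*(2*F/(-17 + F)) = 6*F/(-17 + F))
v(C) = -2*C (v(C) = -3*C + C = -2*C)
X = 84 (X = -2*(-42) = 84)
o(-16)*(X + 782) = (6*(-16)/(-17 - 16))*(84 + 782) = (6*(-16)/(-33))*866 = (6*(-16)*(-1/33))*866 = (32/11)*866 = 27712/11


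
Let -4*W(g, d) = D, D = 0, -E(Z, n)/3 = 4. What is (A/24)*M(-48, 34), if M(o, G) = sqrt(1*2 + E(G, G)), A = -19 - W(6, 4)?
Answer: -19*I*sqrt(10)/24 ≈ -2.5035*I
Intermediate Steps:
E(Z, n) = -12 (E(Z, n) = -3*4 = -12)
W(g, d) = 0 (W(g, d) = -1/4*0 = 0)
A = -19 (A = -19 - 1*0 = -19 + 0 = -19)
M(o, G) = I*sqrt(10) (M(o, G) = sqrt(1*2 - 12) = sqrt(2 - 12) = sqrt(-10) = I*sqrt(10))
(A/24)*M(-48, 34) = (-19/24)*(I*sqrt(10)) = (-19*1/24)*(I*sqrt(10)) = -19*I*sqrt(10)/24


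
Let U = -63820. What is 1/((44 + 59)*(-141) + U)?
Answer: -1/78343 ≈ -1.2764e-5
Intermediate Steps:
1/((44 + 59)*(-141) + U) = 1/((44 + 59)*(-141) - 63820) = 1/(103*(-141) - 63820) = 1/(-14523 - 63820) = 1/(-78343) = -1/78343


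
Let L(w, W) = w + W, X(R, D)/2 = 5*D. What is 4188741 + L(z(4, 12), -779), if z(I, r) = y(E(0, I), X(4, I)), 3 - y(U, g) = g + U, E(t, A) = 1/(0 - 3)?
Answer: 12563776/3 ≈ 4.1879e+6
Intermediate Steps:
X(R, D) = 10*D (X(R, D) = 2*(5*D) = 10*D)
E(t, A) = -1/3 (E(t, A) = 1/(-3) = -1/3)
y(U, g) = 3 - U - g (y(U, g) = 3 - (g + U) = 3 - (U + g) = 3 + (-U - g) = 3 - U - g)
z(I, r) = 10/3 - 10*I (z(I, r) = 3 - 1*(-1/3) - 10*I = 3 + 1/3 - 10*I = 10/3 - 10*I)
L(w, W) = W + w
4188741 + L(z(4, 12), -779) = 4188741 + (-779 + (10/3 - 10*4)) = 4188741 + (-779 + (10/3 - 40)) = 4188741 + (-779 - 110/3) = 4188741 - 2447/3 = 12563776/3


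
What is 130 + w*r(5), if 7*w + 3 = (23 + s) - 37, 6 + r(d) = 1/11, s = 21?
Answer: 9750/77 ≈ 126.62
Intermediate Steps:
r(d) = -65/11 (r(d) = -6 + 1/11 = -65/11)
w = 4/7 (w = -3/7 + ((23 + 21) - 37)/7 = -3/7 + (44 - 37)/7 = -3/7 + (⅐)*7 = -3/7 + 1 = 4/7 ≈ 0.57143)
130 + w*r(5) = 130 + (4/7)*(-65/11) = 130 - 260/77 = 9750/77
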